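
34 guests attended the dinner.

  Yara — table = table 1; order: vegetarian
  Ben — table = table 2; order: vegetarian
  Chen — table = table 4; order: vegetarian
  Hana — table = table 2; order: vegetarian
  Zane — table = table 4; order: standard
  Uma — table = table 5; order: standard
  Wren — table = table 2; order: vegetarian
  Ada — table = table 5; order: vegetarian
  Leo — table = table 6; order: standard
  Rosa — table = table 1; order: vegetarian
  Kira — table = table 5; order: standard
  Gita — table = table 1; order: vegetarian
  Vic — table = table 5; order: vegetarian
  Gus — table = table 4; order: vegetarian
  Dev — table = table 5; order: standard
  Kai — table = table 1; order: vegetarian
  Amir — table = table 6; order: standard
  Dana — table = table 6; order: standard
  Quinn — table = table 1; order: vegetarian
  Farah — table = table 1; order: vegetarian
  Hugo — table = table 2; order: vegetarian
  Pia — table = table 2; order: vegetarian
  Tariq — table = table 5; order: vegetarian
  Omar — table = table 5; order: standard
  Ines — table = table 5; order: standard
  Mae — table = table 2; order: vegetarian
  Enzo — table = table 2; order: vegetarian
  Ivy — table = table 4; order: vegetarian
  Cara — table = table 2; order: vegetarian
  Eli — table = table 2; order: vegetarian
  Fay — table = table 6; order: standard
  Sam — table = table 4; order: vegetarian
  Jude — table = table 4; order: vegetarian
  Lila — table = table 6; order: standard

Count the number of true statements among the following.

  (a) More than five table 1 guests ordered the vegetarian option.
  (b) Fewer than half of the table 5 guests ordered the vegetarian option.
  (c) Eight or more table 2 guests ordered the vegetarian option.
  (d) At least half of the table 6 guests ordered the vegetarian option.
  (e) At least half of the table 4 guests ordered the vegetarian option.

(a) table 1: |A| = 6, |A ∩ B| = 6; needs |A ∩ B| > 5 — true.
(b) table 5: |A| = 8, |A ∩ B| = 3; needs |A ∩ B| < |A ∖ B| — true.
(c) table 2: |A| = 9, |A ∩ B| = 9; needs |A ∩ B| ≥ 8 — true.
(d) table 6: |A| = 5, |A ∩ B| = 0; needs |A ∩ B| ≥ |A ∖ B| — false.
(e) table 4: |A| = 6, |A ∩ B| = 5; needs |A ∩ B| ≥ |A ∖ B| — true.

4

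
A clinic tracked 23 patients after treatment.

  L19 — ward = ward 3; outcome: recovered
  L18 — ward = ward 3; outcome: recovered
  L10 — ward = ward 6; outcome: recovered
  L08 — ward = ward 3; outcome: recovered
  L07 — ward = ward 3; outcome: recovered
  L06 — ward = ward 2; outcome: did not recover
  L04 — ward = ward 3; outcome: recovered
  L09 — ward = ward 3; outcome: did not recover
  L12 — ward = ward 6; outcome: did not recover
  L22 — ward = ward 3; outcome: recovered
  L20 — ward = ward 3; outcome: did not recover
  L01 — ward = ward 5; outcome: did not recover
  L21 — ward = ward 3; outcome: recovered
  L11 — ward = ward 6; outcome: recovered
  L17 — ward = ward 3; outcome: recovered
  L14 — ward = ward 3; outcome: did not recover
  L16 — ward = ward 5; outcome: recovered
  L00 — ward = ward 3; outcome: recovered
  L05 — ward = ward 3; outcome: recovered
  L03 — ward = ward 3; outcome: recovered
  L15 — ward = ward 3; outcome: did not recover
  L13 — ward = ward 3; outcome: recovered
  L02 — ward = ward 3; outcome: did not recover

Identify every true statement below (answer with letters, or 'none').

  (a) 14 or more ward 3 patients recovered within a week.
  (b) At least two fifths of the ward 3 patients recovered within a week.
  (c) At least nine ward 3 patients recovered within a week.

(b), (c)

|A| = 17, |A ∩ B| = 12, |A ∖ B| = 5.
(a) |A ∩ B| ≥ 14: fails.
(b) |A ∩ B| / |A| ≥ 2/5: holds.
(c) |A ∩ B| ≥ 9: holds.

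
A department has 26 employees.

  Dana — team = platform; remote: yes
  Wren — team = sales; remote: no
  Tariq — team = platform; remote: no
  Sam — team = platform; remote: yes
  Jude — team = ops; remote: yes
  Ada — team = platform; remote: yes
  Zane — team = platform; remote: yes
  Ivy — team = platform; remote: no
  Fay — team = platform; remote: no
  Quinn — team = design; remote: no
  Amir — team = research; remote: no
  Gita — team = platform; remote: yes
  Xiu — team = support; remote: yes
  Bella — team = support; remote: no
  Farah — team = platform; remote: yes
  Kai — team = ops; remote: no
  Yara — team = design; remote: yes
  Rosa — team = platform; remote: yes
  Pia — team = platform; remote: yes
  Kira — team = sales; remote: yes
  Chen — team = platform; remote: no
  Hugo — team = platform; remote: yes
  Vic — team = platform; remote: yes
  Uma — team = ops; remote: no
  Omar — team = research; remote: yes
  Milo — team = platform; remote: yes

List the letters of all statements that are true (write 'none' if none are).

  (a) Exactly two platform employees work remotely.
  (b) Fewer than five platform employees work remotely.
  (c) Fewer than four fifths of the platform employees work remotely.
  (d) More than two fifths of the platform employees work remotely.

(c), (d)

|A| = 15, |A ∩ B| = 11, |A ∖ B| = 4.
(a) |A ∩ B| = 2: fails.
(b) |A ∩ B| < 5: fails.
(c) |A ∩ B| / |A| < 4/5: holds.
(d) |A ∩ B| / |A| > 2/5: holds.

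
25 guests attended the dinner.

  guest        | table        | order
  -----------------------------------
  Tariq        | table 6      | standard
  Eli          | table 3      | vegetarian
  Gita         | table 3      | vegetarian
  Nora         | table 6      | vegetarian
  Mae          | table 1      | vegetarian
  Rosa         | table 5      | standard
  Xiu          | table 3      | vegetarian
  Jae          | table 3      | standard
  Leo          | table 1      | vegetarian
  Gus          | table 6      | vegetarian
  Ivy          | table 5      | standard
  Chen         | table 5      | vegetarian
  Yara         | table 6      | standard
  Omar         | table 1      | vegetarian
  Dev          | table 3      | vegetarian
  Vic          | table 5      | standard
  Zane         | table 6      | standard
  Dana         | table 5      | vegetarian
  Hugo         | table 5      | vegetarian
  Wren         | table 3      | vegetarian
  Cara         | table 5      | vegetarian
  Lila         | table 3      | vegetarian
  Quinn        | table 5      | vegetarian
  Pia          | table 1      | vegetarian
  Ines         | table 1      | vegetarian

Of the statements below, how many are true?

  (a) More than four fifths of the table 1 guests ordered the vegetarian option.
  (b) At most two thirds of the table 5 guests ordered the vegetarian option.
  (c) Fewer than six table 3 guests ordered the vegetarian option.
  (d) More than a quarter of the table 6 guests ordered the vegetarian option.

(a) table 1: |A| = 5, |A ∩ B| = 5; needs |A ∩ B| / |A| > 4/5 — true.
(b) table 5: |A| = 8, |A ∩ B| = 5; needs |A ∩ B| / |A| ≤ 2/3 — true.
(c) table 3: |A| = 7, |A ∩ B| = 6; needs |A ∩ B| < 6 — false.
(d) table 6: |A| = 5, |A ∩ B| = 2; needs |A ∩ B| / |A| > 1/4 — true.

3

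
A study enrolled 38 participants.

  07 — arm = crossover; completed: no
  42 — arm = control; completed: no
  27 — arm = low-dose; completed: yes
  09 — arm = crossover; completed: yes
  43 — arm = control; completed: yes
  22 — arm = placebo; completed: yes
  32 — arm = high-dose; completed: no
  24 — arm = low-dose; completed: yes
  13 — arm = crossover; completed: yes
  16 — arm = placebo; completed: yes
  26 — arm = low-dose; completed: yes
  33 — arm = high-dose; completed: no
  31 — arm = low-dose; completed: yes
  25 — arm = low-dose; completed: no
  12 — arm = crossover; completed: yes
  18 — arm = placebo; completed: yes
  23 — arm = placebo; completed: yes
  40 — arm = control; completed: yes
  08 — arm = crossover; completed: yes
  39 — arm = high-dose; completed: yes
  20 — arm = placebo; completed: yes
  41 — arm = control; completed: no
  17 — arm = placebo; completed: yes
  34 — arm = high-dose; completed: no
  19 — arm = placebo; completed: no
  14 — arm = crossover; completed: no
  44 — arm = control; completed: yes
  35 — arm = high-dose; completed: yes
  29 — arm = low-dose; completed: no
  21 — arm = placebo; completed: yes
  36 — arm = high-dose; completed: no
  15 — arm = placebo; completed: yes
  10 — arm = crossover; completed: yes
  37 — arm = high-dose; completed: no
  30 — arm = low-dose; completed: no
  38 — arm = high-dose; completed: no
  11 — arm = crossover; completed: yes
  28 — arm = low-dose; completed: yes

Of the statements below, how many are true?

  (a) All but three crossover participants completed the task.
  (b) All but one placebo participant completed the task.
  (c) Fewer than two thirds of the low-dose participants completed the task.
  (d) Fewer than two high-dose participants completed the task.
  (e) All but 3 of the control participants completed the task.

2

(a) crossover: |A| = 8, |A ∩ B| = 6; needs |A ∖ B| = 3 — false.
(b) placebo: |A| = 9, |A ∩ B| = 8; needs |A ∖ B| = 1 — true.
(c) low-dose: |A| = 8, |A ∩ B| = 5; needs |A ∩ B| / |A| < 2/3 — true.
(d) high-dose: |A| = 8, |A ∩ B| = 2; needs |A ∩ B| < 2 — false.
(e) control: |A| = 5, |A ∩ B| = 3; needs |A ∖ B| = 3 — false.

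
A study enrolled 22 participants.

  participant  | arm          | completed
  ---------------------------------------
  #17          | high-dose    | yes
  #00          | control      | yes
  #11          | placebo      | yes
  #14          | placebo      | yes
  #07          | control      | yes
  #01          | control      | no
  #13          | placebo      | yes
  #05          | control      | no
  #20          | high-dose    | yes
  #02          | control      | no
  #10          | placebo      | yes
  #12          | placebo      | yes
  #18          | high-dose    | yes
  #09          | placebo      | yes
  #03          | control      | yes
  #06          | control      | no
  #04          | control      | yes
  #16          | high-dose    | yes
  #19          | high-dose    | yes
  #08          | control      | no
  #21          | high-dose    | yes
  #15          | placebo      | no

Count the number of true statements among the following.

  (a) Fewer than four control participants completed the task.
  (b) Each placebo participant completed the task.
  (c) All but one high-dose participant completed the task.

(a) control: |A| = 9, |A ∩ B| = 4; needs |A ∩ B| < 4 — false.
(b) placebo: |A| = 7, |A ∩ B| = 6; needs A ⊆ B, i.e. every element of A is in B (|A ∖ B| = 0) — false.
(c) high-dose: |A| = 6, |A ∩ B| = 6; needs |A ∖ B| = 1 — false.

0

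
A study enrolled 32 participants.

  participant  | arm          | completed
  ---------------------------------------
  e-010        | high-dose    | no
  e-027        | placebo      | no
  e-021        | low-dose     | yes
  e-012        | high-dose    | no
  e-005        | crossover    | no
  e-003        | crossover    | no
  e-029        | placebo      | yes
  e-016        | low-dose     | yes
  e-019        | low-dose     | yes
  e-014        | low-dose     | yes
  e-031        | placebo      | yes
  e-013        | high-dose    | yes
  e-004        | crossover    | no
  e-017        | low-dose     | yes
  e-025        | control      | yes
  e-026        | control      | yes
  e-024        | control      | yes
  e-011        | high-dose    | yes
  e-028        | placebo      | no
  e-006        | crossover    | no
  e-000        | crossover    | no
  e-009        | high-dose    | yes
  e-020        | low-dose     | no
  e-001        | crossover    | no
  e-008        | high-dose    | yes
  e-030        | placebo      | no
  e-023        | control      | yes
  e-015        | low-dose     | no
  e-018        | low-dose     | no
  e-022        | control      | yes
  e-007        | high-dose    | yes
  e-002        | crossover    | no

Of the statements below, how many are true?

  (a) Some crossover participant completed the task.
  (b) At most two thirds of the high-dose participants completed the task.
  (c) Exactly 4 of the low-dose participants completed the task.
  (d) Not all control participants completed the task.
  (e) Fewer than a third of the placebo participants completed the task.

(a) crossover: |A| = 7, |A ∩ B| = 0; needs A ∩ B ≠ ∅ (|A ∩ B| ≥ 1) — false.
(b) high-dose: |A| = 7, |A ∩ B| = 5; needs |A ∩ B| / |A| ≤ 2/3 — false.
(c) low-dose: |A| = 8, |A ∩ B| = 5; needs |A ∩ B| = 4 — false.
(d) control: |A| = 5, |A ∩ B| = 5; needs A ⊄ B (|A ∖ B| ≥ 1) — false.
(e) placebo: |A| = 5, |A ∩ B| = 2; needs |A ∩ B| / |A| < 1/3 — false.

0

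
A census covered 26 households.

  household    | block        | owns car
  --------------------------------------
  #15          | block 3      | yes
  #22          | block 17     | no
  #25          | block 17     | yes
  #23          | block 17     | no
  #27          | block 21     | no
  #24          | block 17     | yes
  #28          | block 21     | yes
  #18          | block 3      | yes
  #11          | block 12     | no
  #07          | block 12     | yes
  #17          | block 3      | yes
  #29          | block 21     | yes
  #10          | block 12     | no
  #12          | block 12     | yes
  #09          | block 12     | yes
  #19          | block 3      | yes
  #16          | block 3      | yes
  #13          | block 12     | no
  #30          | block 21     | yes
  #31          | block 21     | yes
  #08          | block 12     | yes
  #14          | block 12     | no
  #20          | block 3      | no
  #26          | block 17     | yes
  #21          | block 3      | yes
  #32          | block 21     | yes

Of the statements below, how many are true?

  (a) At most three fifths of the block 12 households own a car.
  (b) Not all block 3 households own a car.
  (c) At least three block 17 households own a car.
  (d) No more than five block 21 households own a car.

4

(a) block 12: |A| = 8, |A ∩ B| = 4; needs |A ∩ B| / |A| ≤ 3/5 — true.
(b) block 3: |A| = 7, |A ∩ B| = 6; needs A ⊄ B (|A ∖ B| ≥ 1) — true.
(c) block 17: |A| = 5, |A ∩ B| = 3; needs |A ∩ B| ≥ 3 — true.
(d) block 21: |A| = 6, |A ∩ B| = 5; needs |A ∩ B| ≤ 5 — true.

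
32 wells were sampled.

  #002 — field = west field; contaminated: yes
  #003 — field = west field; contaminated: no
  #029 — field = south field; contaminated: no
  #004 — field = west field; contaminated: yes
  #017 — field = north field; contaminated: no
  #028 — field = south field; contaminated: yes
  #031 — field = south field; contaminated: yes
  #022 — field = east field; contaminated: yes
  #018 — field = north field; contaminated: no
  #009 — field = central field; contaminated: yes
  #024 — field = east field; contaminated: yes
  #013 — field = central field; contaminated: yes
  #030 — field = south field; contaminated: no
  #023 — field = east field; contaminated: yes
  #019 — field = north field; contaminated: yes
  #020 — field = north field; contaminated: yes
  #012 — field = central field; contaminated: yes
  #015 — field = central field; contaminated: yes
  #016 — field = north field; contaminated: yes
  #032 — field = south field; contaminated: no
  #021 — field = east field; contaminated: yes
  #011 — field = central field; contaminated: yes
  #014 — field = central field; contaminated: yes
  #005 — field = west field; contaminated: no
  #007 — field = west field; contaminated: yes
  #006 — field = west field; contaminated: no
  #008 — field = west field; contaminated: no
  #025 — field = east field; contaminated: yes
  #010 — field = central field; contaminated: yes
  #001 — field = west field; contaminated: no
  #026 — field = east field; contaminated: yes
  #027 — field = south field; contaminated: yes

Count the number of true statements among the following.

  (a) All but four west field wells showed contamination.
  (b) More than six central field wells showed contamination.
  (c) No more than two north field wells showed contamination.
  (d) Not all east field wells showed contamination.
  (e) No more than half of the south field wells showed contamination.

(a) west field: |A| = 8, |A ∩ B| = 3; needs |A ∖ B| = 4 — false.
(b) central field: |A| = 7, |A ∩ B| = 7; needs |A ∩ B| > 6 — true.
(c) north field: |A| = 5, |A ∩ B| = 3; needs |A ∩ B| ≤ 2 — false.
(d) east field: |A| = 6, |A ∩ B| = 6; needs A ⊄ B (|A ∖ B| ≥ 1) — false.
(e) south field: |A| = 6, |A ∩ B| = 3; needs |A ∩ B| ≤ |A ∖ B| — true.

2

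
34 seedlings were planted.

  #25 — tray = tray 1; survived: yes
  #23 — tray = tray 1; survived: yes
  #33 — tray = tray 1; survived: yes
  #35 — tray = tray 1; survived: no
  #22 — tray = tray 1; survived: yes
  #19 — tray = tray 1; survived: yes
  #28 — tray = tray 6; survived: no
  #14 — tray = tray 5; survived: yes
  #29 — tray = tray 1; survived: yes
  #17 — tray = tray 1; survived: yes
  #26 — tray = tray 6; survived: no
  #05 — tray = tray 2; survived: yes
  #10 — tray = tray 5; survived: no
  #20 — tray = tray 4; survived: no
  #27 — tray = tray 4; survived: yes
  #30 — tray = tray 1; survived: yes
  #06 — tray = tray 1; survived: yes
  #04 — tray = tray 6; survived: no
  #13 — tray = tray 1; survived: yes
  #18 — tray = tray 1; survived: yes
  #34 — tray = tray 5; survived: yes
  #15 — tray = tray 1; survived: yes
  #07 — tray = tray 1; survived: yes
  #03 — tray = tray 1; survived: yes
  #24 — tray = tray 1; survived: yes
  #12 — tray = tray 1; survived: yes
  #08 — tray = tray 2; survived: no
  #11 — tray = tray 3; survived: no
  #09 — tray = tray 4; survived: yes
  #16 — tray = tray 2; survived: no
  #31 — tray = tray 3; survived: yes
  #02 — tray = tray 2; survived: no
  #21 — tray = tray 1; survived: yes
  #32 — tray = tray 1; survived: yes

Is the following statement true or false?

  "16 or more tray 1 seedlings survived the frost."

True

'16 or more tray 1 seedlings survived the frost' holds iff |A ∩ B| ≥ 16.
|A| = 19, |A ∩ B| = 18, |A ∖ B| = 1.
|A ∩ B| = 18, so the statement is true.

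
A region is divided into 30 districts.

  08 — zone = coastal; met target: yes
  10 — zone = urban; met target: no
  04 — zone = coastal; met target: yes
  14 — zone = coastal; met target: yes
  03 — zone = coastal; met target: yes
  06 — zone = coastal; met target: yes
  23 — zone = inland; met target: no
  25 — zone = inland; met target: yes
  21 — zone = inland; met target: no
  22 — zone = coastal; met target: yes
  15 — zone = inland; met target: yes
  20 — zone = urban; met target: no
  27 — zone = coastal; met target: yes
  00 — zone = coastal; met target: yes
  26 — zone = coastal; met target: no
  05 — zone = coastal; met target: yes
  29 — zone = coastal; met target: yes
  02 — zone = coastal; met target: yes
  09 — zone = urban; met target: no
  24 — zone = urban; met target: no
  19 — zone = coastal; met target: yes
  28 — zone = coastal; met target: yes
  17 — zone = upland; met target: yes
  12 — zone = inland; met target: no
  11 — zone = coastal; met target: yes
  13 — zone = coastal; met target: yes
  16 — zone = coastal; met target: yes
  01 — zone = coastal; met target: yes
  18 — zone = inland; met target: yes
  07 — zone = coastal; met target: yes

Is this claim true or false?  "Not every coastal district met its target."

True

Truth condition: A ⊄ B (|A ∖ B| ≥ 1).
|A| = 19, |A ∩ B| = 18, |A ∖ B| = 1.
So the statement is true.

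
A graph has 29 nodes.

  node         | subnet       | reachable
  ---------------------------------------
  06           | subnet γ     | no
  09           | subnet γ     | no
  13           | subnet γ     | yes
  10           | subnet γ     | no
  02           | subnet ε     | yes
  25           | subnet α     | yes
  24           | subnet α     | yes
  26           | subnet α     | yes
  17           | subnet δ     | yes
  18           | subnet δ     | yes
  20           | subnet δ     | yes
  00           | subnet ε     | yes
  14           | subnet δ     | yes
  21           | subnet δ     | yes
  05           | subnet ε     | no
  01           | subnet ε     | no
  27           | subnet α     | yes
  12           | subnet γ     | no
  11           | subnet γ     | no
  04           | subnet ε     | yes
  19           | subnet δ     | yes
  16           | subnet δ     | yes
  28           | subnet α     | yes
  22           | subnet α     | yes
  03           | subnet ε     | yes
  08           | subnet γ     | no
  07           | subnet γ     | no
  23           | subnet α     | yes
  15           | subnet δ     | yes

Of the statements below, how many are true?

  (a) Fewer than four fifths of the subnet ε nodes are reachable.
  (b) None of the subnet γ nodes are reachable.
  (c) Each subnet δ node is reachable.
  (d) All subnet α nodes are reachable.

(a) subnet ε: |A| = 6, |A ∩ B| = 4; needs |A ∩ B| / |A| < 4/5 — true.
(b) subnet γ: |A| = 8, |A ∩ B| = 1; needs A ∩ B = ∅ (|A ∩ B| = 0) — false.
(c) subnet δ: |A| = 8, |A ∩ B| = 8; needs A ⊆ B, i.e. every element of A is in B (|A ∖ B| = 0) — true.
(d) subnet α: |A| = 7, |A ∩ B| = 7; needs A ⊆ B, i.e. every element of A is in B (|A ∖ B| = 0) — true.

3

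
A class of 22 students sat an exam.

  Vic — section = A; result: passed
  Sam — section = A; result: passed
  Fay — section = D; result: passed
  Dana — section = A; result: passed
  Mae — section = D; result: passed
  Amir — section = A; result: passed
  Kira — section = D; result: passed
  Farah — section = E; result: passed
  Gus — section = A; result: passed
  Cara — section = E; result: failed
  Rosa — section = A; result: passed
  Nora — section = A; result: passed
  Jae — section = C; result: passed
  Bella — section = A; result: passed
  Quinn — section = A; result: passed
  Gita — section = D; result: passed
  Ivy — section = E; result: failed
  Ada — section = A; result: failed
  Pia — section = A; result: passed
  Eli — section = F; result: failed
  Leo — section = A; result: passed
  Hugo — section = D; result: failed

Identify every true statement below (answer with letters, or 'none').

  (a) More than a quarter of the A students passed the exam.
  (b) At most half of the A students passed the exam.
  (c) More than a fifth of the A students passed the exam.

|A| = 12, |A ∩ B| = 11, |A ∖ B| = 1.
(a) |A ∩ B| / |A| > 1/4: holds.
(b) |A ∩ B| ≤ |A ∖ B|: fails.
(c) |A ∩ B| / |A| > 1/5: holds.

(a), (c)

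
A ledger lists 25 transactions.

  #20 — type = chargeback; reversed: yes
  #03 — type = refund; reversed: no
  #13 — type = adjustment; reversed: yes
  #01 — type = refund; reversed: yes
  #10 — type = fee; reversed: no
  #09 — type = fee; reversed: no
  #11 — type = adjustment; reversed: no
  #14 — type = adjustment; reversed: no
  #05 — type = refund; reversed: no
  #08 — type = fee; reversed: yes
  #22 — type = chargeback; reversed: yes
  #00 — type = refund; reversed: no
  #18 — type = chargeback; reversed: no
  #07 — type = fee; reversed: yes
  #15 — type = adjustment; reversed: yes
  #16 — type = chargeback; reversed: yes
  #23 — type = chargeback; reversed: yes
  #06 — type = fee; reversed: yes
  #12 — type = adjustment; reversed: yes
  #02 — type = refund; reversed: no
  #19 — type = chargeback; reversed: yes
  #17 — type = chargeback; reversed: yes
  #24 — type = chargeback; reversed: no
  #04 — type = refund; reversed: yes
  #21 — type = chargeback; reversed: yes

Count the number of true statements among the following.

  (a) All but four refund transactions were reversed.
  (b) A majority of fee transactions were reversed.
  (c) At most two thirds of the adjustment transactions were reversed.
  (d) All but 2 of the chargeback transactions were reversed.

(a) refund: |A| = 6, |A ∩ B| = 2; needs |A ∖ B| = 4 — true.
(b) fee: |A| = 5, |A ∩ B| = 3; needs |A ∩ B| > |A ∖ B| — true.
(c) adjustment: |A| = 5, |A ∩ B| = 3; needs |A ∩ B| / |A| ≤ 2/3 — true.
(d) chargeback: |A| = 9, |A ∩ B| = 7; needs |A ∖ B| = 2 — true.

4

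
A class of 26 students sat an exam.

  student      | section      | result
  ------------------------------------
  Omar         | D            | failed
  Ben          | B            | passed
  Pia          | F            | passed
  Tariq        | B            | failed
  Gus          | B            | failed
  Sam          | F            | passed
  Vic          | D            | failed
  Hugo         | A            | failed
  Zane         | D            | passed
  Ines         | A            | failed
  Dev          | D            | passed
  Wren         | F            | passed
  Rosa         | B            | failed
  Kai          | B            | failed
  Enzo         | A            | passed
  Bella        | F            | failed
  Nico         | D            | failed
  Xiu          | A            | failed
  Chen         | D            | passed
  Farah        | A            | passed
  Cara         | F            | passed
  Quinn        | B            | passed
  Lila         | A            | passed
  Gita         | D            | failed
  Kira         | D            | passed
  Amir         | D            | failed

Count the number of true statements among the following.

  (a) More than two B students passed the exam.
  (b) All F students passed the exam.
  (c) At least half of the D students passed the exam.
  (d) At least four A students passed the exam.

0

(a) B: |A| = 6, |A ∩ B| = 2; needs |A ∩ B| > 2 — false.
(b) F: |A| = 5, |A ∩ B| = 4; needs A ⊆ B, i.e. every element of A is in B (|A ∖ B| = 0) — false.
(c) D: |A| = 9, |A ∩ B| = 4; needs |A ∩ B| ≥ |A ∖ B| — false.
(d) A: |A| = 6, |A ∩ B| = 3; needs |A ∩ B| ≥ 4 — false.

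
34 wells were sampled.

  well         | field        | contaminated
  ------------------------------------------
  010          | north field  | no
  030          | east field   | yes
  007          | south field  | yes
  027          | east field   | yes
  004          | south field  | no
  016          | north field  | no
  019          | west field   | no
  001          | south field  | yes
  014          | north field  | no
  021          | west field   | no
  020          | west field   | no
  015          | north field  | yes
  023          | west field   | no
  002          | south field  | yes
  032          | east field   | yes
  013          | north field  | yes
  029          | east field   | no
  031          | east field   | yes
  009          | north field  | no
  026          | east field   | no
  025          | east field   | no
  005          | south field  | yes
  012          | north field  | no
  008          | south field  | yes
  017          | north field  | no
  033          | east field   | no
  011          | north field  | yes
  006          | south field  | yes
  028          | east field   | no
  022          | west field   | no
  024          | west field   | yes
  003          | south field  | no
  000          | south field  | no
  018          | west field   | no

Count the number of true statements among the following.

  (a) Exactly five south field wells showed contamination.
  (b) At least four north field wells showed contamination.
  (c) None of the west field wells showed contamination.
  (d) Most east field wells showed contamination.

0

(a) south field: |A| = 9, |A ∩ B| = 6; needs |A ∩ B| = 5 — false.
(b) north field: |A| = 9, |A ∩ B| = 3; needs |A ∩ B| ≥ 4 — false.
(c) west field: |A| = 7, |A ∩ B| = 1; needs A ∩ B = ∅ (|A ∩ B| = 0) — false.
(d) east field: |A| = 9, |A ∩ B| = 4; needs |A ∩ B| > |A ∖ B| — false.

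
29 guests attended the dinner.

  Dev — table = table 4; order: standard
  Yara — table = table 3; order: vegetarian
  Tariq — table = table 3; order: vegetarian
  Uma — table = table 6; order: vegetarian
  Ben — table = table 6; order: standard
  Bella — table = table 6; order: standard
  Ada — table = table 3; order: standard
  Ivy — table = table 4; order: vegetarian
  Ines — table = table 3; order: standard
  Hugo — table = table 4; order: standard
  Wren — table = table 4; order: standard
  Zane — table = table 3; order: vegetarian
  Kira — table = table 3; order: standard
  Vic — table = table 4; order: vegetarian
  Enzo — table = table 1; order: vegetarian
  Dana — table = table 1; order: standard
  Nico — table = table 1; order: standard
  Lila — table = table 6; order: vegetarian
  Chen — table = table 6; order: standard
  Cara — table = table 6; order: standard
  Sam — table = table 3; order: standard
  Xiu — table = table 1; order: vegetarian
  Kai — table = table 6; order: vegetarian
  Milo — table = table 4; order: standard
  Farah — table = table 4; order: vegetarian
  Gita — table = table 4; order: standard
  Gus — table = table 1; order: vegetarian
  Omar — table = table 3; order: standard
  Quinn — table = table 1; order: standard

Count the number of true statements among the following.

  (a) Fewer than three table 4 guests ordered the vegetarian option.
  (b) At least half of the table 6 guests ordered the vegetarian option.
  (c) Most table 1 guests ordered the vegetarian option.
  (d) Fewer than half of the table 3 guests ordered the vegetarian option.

1

(a) table 4: |A| = 8, |A ∩ B| = 3; needs |A ∩ B| < 3 — false.
(b) table 6: |A| = 7, |A ∩ B| = 3; needs |A ∩ B| ≥ |A ∖ B| — false.
(c) table 1: |A| = 6, |A ∩ B| = 3; needs |A ∩ B| > |A ∖ B| — false.
(d) table 3: |A| = 8, |A ∩ B| = 3; needs |A ∩ B| < |A ∖ B| — true.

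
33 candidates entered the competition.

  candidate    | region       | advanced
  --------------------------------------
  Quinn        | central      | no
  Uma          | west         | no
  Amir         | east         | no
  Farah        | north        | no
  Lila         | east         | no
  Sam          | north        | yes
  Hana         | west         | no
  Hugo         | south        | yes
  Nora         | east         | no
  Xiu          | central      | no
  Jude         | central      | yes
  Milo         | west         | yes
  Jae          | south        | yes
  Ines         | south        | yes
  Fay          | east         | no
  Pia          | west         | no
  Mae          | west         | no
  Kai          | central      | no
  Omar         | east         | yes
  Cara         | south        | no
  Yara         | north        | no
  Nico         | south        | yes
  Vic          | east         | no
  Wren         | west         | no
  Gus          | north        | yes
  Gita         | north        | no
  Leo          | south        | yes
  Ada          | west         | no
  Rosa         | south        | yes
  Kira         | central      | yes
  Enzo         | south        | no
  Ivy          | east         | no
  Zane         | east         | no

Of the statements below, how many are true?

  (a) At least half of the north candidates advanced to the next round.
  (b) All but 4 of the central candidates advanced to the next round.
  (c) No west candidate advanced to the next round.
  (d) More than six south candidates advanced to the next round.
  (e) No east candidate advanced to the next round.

0

(a) north: |A| = 5, |A ∩ B| = 2; needs |A ∩ B| ≥ |A ∖ B| — false.
(b) central: |A| = 5, |A ∩ B| = 2; needs |A ∖ B| = 4 — false.
(c) west: |A| = 7, |A ∩ B| = 1; needs A ∩ B = ∅ (|A ∩ B| = 0) — false.
(d) south: |A| = 8, |A ∩ B| = 6; needs |A ∩ B| > 6 — false.
(e) east: |A| = 8, |A ∩ B| = 1; needs A ∩ B = ∅ (|A ∩ B| = 0) — false.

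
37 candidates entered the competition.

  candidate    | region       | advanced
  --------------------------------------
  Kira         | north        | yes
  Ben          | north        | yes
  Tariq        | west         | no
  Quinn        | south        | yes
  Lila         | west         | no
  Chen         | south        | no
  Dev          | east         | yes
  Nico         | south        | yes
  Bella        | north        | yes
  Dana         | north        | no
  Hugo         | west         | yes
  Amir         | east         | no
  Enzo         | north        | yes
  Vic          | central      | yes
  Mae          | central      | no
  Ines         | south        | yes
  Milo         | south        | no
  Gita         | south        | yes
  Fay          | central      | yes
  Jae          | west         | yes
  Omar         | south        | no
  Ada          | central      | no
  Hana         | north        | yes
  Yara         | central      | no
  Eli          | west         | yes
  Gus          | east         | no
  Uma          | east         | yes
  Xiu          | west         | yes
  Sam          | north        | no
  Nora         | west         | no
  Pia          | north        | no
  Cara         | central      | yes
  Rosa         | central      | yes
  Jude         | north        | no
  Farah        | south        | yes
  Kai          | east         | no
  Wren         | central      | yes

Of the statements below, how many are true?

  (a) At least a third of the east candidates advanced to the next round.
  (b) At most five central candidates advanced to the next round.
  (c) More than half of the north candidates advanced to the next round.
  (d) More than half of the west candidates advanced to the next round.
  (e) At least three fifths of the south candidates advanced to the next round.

(a) east: |A| = 5, |A ∩ B| = 2; needs |A ∩ B| / |A| ≥ 1/3 — true.
(b) central: |A| = 8, |A ∩ B| = 5; needs |A ∩ B| ≤ 5 — true.
(c) north: |A| = 9, |A ∩ B| = 5; needs |A ∩ B| > |A ∖ B| — true.
(d) west: |A| = 7, |A ∩ B| = 4; needs |A ∩ B| > |A ∖ B| — true.
(e) south: |A| = 8, |A ∩ B| = 5; needs |A ∩ B| / |A| ≥ 3/5 — true.

5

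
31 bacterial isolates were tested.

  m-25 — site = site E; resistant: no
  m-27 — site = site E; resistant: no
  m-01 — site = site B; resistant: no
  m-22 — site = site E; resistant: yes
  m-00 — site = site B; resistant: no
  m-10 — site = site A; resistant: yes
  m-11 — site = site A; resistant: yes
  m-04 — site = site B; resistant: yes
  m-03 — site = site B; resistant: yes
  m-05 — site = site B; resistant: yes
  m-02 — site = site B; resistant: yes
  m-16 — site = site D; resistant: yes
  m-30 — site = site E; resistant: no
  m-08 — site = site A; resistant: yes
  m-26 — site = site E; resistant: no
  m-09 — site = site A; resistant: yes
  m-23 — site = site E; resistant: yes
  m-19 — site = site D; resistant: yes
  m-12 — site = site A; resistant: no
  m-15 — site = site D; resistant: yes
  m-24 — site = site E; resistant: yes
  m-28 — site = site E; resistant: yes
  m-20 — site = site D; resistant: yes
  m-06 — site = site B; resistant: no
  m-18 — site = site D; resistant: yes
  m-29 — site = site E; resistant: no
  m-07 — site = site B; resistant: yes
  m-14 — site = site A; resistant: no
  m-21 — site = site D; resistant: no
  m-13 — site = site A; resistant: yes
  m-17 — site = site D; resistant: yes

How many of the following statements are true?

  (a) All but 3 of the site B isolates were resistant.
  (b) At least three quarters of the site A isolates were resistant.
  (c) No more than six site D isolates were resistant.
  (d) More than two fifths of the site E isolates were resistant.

(a) site B: |A| = 8, |A ∩ B| = 5; needs |A ∖ B| = 3 — true.
(b) site A: |A| = 7, |A ∩ B| = 5; needs |A ∩ B| / |A| ≥ 3/4 — false.
(c) site D: |A| = 7, |A ∩ B| = 6; needs |A ∩ B| ≤ 6 — true.
(d) site E: |A| = 9, |A ∩ B| = 4; needs |A ∩ B| / |A| > 2/5 — true.

3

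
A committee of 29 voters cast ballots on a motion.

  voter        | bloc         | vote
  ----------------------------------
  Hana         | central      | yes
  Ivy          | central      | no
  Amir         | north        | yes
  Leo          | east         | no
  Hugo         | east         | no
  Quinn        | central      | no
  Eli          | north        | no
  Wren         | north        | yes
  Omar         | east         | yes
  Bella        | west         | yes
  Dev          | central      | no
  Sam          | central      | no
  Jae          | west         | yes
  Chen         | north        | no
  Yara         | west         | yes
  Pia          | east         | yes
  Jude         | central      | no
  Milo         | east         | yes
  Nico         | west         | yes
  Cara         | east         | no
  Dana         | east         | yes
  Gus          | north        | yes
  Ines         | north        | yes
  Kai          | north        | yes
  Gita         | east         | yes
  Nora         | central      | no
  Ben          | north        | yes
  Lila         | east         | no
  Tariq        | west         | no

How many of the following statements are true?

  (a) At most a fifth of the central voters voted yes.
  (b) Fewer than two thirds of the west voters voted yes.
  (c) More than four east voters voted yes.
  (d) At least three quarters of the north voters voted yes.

(a) central: |A| = 7, |A ∩ B| = 1; needs |A ∩ B| / |A| ≤ 1/5 — true.
(b) west: |A| = 5, |A ∩ B| = 4; needs |A ∩ B| / |A| < 2/3 — false.
(c) east: |A| = 9, |A ∩ B| = 5; needs |A ∩ B| > 4 — true.
(d) north: |A| = 8, |A ∩ B| = 6; needs |A ∩ B| / |A| ≥ 3/4 — true.

3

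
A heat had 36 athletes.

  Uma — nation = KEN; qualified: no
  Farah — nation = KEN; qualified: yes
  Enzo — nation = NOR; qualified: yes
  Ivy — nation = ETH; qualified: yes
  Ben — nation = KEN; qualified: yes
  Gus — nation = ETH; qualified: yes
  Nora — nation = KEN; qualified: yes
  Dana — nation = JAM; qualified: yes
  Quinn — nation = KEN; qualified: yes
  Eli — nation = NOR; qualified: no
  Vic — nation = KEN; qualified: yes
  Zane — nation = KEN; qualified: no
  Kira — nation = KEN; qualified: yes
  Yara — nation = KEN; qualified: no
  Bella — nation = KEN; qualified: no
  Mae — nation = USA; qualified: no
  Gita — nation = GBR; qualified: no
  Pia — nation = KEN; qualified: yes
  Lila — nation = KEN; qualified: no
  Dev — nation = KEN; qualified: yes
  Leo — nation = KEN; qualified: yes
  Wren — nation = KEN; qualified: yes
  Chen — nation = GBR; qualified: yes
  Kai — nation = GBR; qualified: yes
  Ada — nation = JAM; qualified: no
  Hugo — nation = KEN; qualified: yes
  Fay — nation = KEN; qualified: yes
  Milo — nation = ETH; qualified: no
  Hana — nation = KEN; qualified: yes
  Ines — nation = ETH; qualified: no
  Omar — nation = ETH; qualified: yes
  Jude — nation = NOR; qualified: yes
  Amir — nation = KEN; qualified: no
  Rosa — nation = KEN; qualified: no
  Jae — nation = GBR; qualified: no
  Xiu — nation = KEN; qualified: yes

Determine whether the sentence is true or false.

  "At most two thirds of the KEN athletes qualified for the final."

The determiner here denotes the relation: |A ∩ B| / |A| ≤ 2/3.
|A| = 21, |A ∩ B| = 14, |A ∖ B| = 7.
|A ∩ B|/|A| = 14/21, so the statement is true.

True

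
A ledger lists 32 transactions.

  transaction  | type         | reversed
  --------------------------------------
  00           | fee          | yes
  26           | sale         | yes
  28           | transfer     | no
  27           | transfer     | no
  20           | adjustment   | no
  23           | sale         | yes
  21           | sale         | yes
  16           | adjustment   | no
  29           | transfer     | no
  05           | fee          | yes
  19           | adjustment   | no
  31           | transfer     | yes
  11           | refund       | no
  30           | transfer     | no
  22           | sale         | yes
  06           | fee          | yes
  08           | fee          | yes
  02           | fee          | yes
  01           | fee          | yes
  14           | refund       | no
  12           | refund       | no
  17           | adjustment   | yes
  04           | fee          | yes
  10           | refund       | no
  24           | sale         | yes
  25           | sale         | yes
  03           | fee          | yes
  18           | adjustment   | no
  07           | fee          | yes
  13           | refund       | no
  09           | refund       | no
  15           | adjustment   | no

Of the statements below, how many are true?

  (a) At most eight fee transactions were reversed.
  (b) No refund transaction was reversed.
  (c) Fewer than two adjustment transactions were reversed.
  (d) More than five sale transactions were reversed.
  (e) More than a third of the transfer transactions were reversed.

(a) fee: |A| = 9, |A ∩ B| = 9; needs |A ∩ B| ≤ 8 — false.
(b) refund: |A| = 6, |A ∩ B| = 0; needs A ∩ B = ∅ (|A ∩ B| = 0) — true.
(c) adjustment: |A| = 6, |A ∩ B| = 1; needs |A ∩ B| < 2 — true.
(d) sale: |A| = 6, |A ∩ B| = 6; needs |A ∩ B| > 5 — true.
(e) transfer: |A| = 5, |A ∩ B| = 1; needs |A ∩ B| / |A| > 1/3 — false.

3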